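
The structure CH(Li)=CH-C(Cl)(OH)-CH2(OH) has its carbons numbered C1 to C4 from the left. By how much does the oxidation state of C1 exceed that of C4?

-1

C1: 2C, 1H, 1Li → 0 − 1 − 1 = -2
C4: 1C, 2H, 1O → 0 − 2 + 1 = -1
Difference: -2 − (-1) = -1.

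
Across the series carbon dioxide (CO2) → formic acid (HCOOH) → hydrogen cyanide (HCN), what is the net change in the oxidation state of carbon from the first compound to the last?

-2

Carbon oxidation states along the series — carbon dioxide: +4, formic acid: +2, hydrogen cyanide: +2.
Net change = +2 − (+4) = -2.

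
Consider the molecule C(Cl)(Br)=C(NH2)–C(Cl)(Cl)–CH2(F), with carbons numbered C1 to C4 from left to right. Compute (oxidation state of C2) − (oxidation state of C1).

-1

C2: 3C, 1N → 0 + 1 = +1
C1: 2C, 1Cl, 1Br → 0 + 1 + 1 = +2
Difference: +1 − (+2) = -1.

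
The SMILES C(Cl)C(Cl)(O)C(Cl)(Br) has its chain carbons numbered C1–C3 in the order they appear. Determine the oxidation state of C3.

Assign +1 per bond to O/N/halogen, −1 per bond to H or an electropositive element, and 0 per bond to carbon.
C3 has one bond to C (0), one bond to H (-1), one bond to Cl (+1), one bond to Br (+1).
Oxidation state = 0 − 1 + 1 + 1 = +1.

+1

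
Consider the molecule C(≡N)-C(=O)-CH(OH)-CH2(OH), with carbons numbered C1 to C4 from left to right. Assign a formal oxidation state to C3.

0

C3 has one bond to C (0), one bond to C (0), one bond to H (-1), one bond to O (+1).
Oxidation state = 0 + 0 − 1 + 1 = 0.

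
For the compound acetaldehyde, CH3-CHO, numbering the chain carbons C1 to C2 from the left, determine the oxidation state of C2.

+1

Each bond to a more electronegative atom (O, N, halogen) counts +1, each bond to a less electronegative atom (H, metal, B, Si) counts −1, and each C–C bond counts 0.
C2 has one bond to H (-1), a double bond to O (2×+1 = +2), one bond to C (0).
Oxidation state = -1 + 2 + 0 = +1.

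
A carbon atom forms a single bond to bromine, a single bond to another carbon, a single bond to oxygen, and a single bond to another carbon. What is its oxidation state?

+2

Assign +1 per bond to O/N/halogen, −1 per bond to H or an electropositive element, and 0 per bond to carbon.
The carbon has one bond to C (0), one bond to C (0), one bond to Br (+1), one bond to O (+1).
Oxidation state = 0 + 0 + 1 + 1 = +2.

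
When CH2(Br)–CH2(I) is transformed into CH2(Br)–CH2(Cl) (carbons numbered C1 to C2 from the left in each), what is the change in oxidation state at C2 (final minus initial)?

Before: C2 has 1 bond to C, 2 bonds to H, 1 bond to I → oxidation state -1.
After: C2 has 1 bond to C, 2 bonds to H, 1 bond to Cl → oxidation state -1.
Δ = -1 − (-1) = 0, so no net redox change at C2.

0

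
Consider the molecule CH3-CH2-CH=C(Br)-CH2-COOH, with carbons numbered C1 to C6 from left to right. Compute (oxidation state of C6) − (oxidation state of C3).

+4

C6: 1C, 3O → 0 + 3 = +3
C3: 3C, 1H → 0 − 1 = -1
Difference: +3 − (-1) = +4.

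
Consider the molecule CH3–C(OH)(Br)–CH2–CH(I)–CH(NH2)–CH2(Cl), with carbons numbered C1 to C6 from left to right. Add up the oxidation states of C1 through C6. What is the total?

-4

Tallying each carbon's bonds:
C1: 1C, 3H → 0 − 3 = -3
C2: 2C, 1O, 1Br → 0 + 1 + 1 = +2
C3: 2C, 2H → 0 − 2 = -2
C4: 2C, 1H, 1I → 0 − 1 + 1 = 0
C5: 2C, 1H, 1N → 0 − 1 + 1 = 0
C6: 1C, 2H, 1Cl → 0 − 2 + 1 = -1
Sum = -3 + 2 − 2 + 0 + 0 − 1 = -4.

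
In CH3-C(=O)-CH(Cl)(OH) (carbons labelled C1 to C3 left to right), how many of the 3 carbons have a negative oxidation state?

Tallying each carbon's bonds:
C1: 1C, 3H → 0 − 3 = -3
C2: 2C, 2O → 0 + 2 = +2
C3: 1C, 1H, 1O, 1Cl → 0 − 1 + 1 + 1 = +1
1 carbon (C1) meets the condition.

1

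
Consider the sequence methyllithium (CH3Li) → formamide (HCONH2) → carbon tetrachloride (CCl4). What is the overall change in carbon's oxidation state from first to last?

+8

Carbon oxidation states along the series — methyllithium: -4, formamide: +2, carbon tetrachloride: +4.
Net change = +4 − (-4) = +8.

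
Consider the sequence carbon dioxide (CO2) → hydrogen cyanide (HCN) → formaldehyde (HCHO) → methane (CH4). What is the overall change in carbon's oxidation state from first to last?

-8

Carbon oxidation states along the series — carbon dioxide: +4, hydrogen cyanide: +2, formaldehyde: 0, methane: -4.
Net change = -4 − (+4) = -8.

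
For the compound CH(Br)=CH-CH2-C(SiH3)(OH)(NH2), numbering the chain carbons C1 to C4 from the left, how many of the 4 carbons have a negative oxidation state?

Tallying each carbon's bonds:
C1: 2C, 1H, 1Br → 0 − 1 + 1 = 0
C2: 3C, 1H → 0 − 1 = -1
C3: 2C, 2H → 0 − 2 = -2
C4: 1C, 1O, 1N, 1Si → 0 + 1 + 1 − 1 = +1
2 carbons (C2, C3) meet the condition.

2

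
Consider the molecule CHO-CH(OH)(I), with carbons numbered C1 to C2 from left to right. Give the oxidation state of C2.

+1

C2 has one bond to C (0), one bond to O (+1), one bond to H (-1), one bond to I (+1).
Oxidation state = 0 + 1 − 1 + 1 = +1.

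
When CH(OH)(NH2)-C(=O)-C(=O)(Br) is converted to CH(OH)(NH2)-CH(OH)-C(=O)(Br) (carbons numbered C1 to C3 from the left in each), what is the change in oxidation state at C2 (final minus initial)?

-2

Before: C2 has 2 bonds to C, 2 bonds to O → oxidation state +2.
After: C2 has 2 bonds to C, 1 bond to H, 1 bond to O → oxidation state 0.
Δ = 0 − (+2) = -2, so this is a reduction at C2.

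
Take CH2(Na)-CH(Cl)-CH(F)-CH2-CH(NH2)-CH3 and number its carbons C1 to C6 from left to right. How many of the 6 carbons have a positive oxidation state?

Bonds to more-electronegative neighbours contribute +1 each, bonds to H or metals contribute −1 each, and C–C bonds contribute 0. Tallying each carbon:
C1: 1C, 2H, 1Na → 0 − 2 − 1 = -3
C2: 2C, 1H, 1Cl → 0 − 1 + 1 = 0
C3: 2C, 1H, 1F → 0 − 1 + 1 = 0
C4: 2C, 2H → 0 − 2 = -2
C5: 2C, 1H, 1N → 0 − 1 + 1 = 0
C6: 1C, 3H → 0 − 3 = -3
0 carbons meet the condition.

0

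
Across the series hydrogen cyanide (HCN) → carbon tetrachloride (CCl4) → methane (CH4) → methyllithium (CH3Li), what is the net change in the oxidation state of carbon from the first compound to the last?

Carbon oxidation states along the series — hydrogen cyanide: +2, carbon tetrachloride: +4, methane: -4, methyllithium: -4.
Net change = -4 − (+2) = -6.

-6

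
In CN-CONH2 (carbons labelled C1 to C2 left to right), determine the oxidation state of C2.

Bonds to more-electronegative neighbours contribute +1 each, bonds to H or metals contribute −1 each, and C–C bonds contribute 0.
C2 has one bond to C (0), a double bond to O (2×+1 = +2), one bond to N (+1).
Oxidation state = 0 + 2 + 1 = +3.

+3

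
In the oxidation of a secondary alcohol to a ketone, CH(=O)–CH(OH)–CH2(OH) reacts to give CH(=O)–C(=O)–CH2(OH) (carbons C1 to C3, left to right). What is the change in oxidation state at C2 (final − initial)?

Before: C2 has 2 bonds to C, 1 bond to H, 1 bond to O → oxidation state 0.
After: C2 has 2 bonds to C, 2 bonds to O → oxidation state +2.
Δ = +2 − (0) = +2, so this is an oxidation at C2.

+2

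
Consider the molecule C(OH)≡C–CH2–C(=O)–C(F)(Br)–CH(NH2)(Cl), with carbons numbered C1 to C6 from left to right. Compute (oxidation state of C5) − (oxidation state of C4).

C5: 2C, 1F, 1Br → 0 + 1 + 1 = +2
C4: 2C, 2O → 0 + 2 = +2
Difference: +2 − (+2) = 0.

0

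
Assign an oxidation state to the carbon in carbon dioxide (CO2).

+4

The carbon has a double bond to O (2×+1 = +2), a double bond to O (2×+1 = +2).
Oxidation state = +2 + 2 = +4.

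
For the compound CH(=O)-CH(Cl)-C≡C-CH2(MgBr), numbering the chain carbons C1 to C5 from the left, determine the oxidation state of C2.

0

Assign +1 per bond to O/N/halogen, −1 per bond to H or an electropositive element, and 0 per bond to carbon.
C2 has one bond to C (0), one bond to C (0), one bond to H (-1), one bond to Cl (+1).
Oxidation state = 0 + 0 − 1 + 1 = 0.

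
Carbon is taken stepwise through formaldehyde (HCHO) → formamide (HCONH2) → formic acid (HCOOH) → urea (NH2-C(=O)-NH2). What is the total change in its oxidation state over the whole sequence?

+4

Carbon oxidation states along the series — formaldehyde: 0, formamide: +2, formic acid: +2, urea: +4.
Net change = +4 − (0) = +4.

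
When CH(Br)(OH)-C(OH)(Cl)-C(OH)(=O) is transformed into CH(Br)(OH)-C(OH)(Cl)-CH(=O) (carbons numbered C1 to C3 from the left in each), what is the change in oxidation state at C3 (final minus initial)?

Before: C3 has 1 bond to C, 3 bonds to O → oxidation state +3.
After: C3 has 1 bond to C, 1 bond to H, 2 bonds to O → oxidation state +1.
Δ = +1 − (+3) = -2, so this is a reduction at C3.

-2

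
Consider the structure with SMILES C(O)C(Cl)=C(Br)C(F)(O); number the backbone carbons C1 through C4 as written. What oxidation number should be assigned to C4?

C4 has one bond to C (0), one bond to F (+1), one bond to O (+1), one bond to H (-1).
Oxidation state = 0 + 1 + 1 − 1 = +1.

+1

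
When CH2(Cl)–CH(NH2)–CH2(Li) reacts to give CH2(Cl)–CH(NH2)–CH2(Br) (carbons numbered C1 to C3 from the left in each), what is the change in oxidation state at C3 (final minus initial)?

Before: C3 has 1 bond to C, 2 bonds to H, 1 bond to Li → oxidation state -3.
After: C3 has 1 bond to C, 2 bonds to H, 1 bond to Br → oxidation state -1.
Δ = -1 − (-3) = +2, so this is an oxidation at C3.

+2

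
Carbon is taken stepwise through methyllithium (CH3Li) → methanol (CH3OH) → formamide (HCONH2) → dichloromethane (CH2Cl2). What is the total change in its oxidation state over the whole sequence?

+4

Carbon oxidation states along the series — methyllithium: -4, methanol: -2, formamide: +2, dichloromethane: 0.
Net change = 0 − (-4) = +4.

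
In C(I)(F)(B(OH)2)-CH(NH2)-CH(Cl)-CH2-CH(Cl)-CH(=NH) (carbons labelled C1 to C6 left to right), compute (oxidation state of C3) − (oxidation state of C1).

C3: 2C, 1H, 1Cl → 0 − 1 + 1 = 0
C1: 1C, 1F, 1I, 1B → 0 + 1 + 1 − 1 = +1
Difference: 0 − (+1) = -1.

-1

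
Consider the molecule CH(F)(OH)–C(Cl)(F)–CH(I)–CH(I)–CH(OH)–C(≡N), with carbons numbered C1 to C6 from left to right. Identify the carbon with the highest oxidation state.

C6

Assign +1 per bond to O/N/halogen, −1 per bond to H or an electropositive element, and 0 per bond to carbon. Tallying each carbon:
C1: 1C, 1H, 1O, 1F → 0 − 1 + 1 + 1 = +1
C2: 2C, 1F, 1Cl → 0 + 1 + 1 = +2
C3: 2C, 1H, 1I → 0 − 1 + 1 = 0
C4: 2C, 1H, 1I → 0 − 1 + 1 = 0
C5: 2C, 1H, 1O → 0 − 1 + 1 = 0
C6: 1C, 3N → 0 + 3 = +3
The most oxidised carbon is C6 at +3.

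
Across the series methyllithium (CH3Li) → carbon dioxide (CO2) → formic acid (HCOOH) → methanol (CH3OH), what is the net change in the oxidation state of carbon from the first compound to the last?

+2

Carbon oxidation states along the series — methyllithium: -4, carbon dioxide: +4, formic acid: +2, methanol: -2.
Net change = -2 − (-4) = +2.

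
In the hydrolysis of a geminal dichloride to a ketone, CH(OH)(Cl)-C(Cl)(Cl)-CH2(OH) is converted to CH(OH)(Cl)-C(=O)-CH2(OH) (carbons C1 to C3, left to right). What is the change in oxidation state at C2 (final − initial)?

Before: C2 has 2 bonds to C, 2 bonds to Cl → oxidation state +2.
After: C2 has 2 bonds to C, 2 bonds to O → oxidation state +2.
Δ = +2 − (+2) = 0, so no net redox change at C2.

0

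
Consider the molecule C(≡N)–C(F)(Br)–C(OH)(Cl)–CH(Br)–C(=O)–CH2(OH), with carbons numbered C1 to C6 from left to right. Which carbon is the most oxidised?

C1

Tallying each carbon's bonds:
C1: 1C, 3N → 0 + 3 = +3
C2: 2C, 1F, 1Br → 0 + 1 + 1 = +2
C3: 2C, 1O, 1Cl → 0 + 1 + 1 = +2
C4: 2C, 1H, 1Br → 0 − 1 + 1 = 0
C5: 2C, 2O → 0 + 2 = +2
C6: 1C, 2H, 1O → 0 − 2 + 1 = -1
The most oxidised carbon is C1 at +3.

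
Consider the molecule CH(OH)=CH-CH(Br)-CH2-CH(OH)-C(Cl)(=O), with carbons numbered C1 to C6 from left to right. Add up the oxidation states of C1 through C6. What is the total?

0

Bonds to more-electronegative neighbours contribute +1 each, bonds to H or metals contribute −1 each, and C–C bonds contribute 0. Tallying each carbon:
C1: 2C, 1H, 1O → 0 − 1 + 1 = 0
C2: 3C, 1H → 0 − 1 = -1
C3: 2C, 1H, 1Br → 0 − 1 + 1 = 0
C4: 2C, 2H → 0 − 2 = -2
C5: 2C, 1H, 1O → 0 − 1 + 1 = 0
C6: 1C, 2O, 1Cl → 0 + 2 + 1 = +3
Sum = 0 − 1 + 0 − 2 + 0 + 3 = 0.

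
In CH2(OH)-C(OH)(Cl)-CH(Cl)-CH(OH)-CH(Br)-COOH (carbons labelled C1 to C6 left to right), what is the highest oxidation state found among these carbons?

Tallying each carbon's bonds:
C1: 1C, 2H, 1O → 0 − 2 + 1 = -1
C2: 2C, 1O, 1Cl → 0 + 1 + 1 = +2
C3: 2C, 1H, 1Cl → 0 − 1 + 1 = 0
C4: 2C, 1H, 1O → 0 − 1 + 1 = 0
C5: 2C, 1H, 1Br → 0 − 1 + 1 = 0
C6: 1C, 3O → 0 + 3 = +3
The highest value is +3.

+3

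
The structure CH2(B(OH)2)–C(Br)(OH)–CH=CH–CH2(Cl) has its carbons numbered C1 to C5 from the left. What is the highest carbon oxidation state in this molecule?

+2

Assign +1 per bond to O/N/halogen, −1 per bond to H or an electropositive element, and 0 per bond to carbon. Tallying each carbon:
C1: 1C, 2H, 1B → 0 − 2 − 1 = -3
C2: 2C, 1O, 1Br → 0 + 1 + 1 = +2
C3: 3C, 1H → 0 − 1 = -1
C4: 3C, 1H → 0 − 1 = -1
C5: 1C, 2H, 1Cl → 0 − 2 + 1 = -1
The highest value is +2.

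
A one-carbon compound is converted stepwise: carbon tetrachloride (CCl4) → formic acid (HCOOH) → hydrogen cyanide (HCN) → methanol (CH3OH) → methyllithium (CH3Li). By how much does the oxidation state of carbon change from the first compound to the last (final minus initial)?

Carbon oxidation states along the series — carbon tetrachloride: +4, formic acid: +2, hydrogen cyanide: +2, methanol: -2, methyllithium: -4.
Net change = -4 − (+4) = -8.

-8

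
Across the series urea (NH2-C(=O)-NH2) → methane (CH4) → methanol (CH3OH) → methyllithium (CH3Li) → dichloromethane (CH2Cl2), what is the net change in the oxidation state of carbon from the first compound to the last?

Carbon oxidation states along the series — urea: +4, methane: -4, methanol: -2, methyllithium: -4, dichloromethane: 0.
Net change = 0 − (+4) = -4.

-4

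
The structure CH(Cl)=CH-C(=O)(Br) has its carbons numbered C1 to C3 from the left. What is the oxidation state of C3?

C3 has one bond to C (0), a double bond to O (2×+1 = +2), one bond to Br (+1).
Oxidation state = 0 + 2 + 1 = +3.

+3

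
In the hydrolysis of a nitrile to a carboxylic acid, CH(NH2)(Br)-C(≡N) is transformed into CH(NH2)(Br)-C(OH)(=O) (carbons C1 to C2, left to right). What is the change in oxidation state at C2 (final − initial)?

Before: C2 has 1 bond to C, 3 bonds to N → oxidation state +3.
After: C2 has 1 bond to C, 3 bonds to O → oxidation state +3.
Δ = +3 − (+3) = 0, so no net redox change at C2.

0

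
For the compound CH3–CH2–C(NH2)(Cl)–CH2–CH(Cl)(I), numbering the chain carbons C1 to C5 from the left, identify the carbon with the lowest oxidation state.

C1

Count +1 for every bond to an atom more electronegative than carbon and −1 for every bond to one less electronegative; C–C bonds are 0. Tallying each carbon:
C1: 1C, 3H → 0 − 3 = -3
C2: 2C, 2H → 0 − 2 = -2
C3: 2C, 1N, 1Cl → 0 + 1 + 1 = +2
C4: 2C, 2H → 0 − 2 = -2
C5: 1C, 1H, 1Cl, 1I → 0 − 1 + 1 + 1 = +1
The most reduced carbon is C1 at -3.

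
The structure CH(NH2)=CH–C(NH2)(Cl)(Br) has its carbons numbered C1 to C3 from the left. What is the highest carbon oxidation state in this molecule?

Tallying each carbon's bonds:
C1: 2C, 1H, 1N → 0 − 1 + 1 = 0
C2: 3C, 1H → 0 − 1 = -1
C3: 1C, 1N, 1Cl, 1Br → 0 + 1 + 1 + 1 = +3
The highest value is +3.

+3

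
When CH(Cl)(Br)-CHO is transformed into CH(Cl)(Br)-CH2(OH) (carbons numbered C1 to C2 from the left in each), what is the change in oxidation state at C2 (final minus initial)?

-2

Before: C2 has 1 bond to C, 1 bond to H, 2 bonds to O → oxidation state +1.
After: C2 has 1 bond to C, 2 bonds to H, 1 bond to O → oxidation state -1.
Δ = -1 − (+1) = -2, so this is a reduction at C2.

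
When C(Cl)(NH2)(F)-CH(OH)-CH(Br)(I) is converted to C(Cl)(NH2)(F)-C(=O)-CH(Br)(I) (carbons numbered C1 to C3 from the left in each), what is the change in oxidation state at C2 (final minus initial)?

+2

Before: C2 has 2 bonds to C, 1 bond to H, 1 bond to O → oxidation state 0.
After: C2 has 2 bonds to C, 2 bonds to O → oxidation state +2.
Δ = +2 − (0) = +2, so this is an oxidation at C2.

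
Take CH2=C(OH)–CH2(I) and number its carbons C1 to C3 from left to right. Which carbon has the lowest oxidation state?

Tallying each carbon's bonds:
C1: 2C, 2H → 0 − 2 = -2
C2: 3C, 1O → 0 + 1 = +1
C3: 1C, 2H, 1I → 0 − 2 + 1 = -1
The most reduced carbon is C1 at -2.

C1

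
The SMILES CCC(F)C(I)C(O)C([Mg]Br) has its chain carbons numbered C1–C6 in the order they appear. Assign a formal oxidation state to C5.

0

Each bond to a more electronegative atom (O, N, halogen) counts +1, each bond to a less electronegative atom (H, metal, B, Si) counts −1, and each C–C bond counts 0.
C5 has one bond to C (0), one bond to C (0), one bond to O (+1), one bond to H (-1).
Oxidation state = 0 + 0 + 1 − 1 = 0.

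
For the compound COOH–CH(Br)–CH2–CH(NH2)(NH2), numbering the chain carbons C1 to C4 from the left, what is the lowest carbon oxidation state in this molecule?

Tallying each carbon's bonds:
C1: 1C, 3O → 0 + 3 = +3
C2: 2C, 1H, 1Br → 0 − 1 + 1 = 0
C3: 2C, 2H → 0 − 2 = -2
C4: 1C, 1H, 2N → 0 − 1 + 2 = +1
The lowest value is -2.

-2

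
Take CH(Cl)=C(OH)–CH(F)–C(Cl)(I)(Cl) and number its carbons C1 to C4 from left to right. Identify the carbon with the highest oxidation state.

Each bond to a more electronegative atom (O, N, halogen) counts +1, each bond to a less electronegative atom (H, metal, B, Si) counts −1, and each C–C bond counts 0. Tallying each carbon:
C1: 2C, 1H, 1Cl → 0 − 1 + 1 = 0
C2: 3C, 1O → 0 + 1 = +1
C3: 2C, 1H, 1F → 0 − 1 + 1 = 0
C4: 1C, 2Cl, 1I → 0 + 2 + 1 = +3
The most oxidised carbon is C4 at +3.

C4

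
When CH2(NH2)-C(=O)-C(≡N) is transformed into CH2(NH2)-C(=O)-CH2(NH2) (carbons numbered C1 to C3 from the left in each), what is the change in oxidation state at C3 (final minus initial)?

Before: C3 has 1 bond to C, 3 bonds to N → oxidation state +3.
After: C3 has 1 bond to C, 2 bonds to H, 1 bond to N → oxidation state -1.
Δ = -1 − (+3) = -4, so this is a reduction at C3.

-4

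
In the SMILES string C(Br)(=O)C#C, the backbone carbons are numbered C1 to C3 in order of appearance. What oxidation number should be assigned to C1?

Each bond to a more electronegative atom (O, N, halogen) counts +1, each bond to a less electronegative atom (H, metal, B, Si) counts −1, and each C–C bond counts 0.
C1 has one bond to C (0), one bond to Br (+1), a double bond to O (2×+1 = +2).
Oxidation state = 0 + 1 + 2 = +3.

+3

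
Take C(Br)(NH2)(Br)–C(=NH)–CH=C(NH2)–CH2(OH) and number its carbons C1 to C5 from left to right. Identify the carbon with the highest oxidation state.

C1

Tallying each carbon's bonds:
C1: 1C, 1N, 2Br → 0 + 1 + 2 = +3
C2: 2C, 2N → 0 + 2 = +2
C3: 3C, 1H → 0 − 1 = -1
C4: 3C, 1N → 0 + 1 = +1
C5: 1C, 2H, 1O → 0 − 2 + 1 = -1
The most oxidised carbon is C1 at +3.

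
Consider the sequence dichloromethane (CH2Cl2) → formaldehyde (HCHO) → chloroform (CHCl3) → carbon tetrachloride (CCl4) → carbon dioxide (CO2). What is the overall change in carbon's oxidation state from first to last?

Carbon oxidation states along the series — dichloromethane: 0, formaldehyde: 0, chloroform: +2, carbon tetrachloride: +4, carbon dioxide: +4.
Net change = +4 − (0) = +4.

+4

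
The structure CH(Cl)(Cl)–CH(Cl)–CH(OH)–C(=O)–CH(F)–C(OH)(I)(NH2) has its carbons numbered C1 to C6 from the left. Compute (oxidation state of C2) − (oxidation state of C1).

-1

C2: 2C, 1H, 1Cl → 0 − 1 + 1 = 0
C1: 1C, 1H, 2Cl → 0 − 1 + 2 = +1
Difference: 0 − (+1) = -1.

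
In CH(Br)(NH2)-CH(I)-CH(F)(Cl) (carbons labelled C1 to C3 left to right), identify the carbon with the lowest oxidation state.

Tallying each carbon's bonds:
C1: 1C, 1H, 1N, 1Br → 0 − 1 + 1 + 1 = +1
C2: 2C, 1H, 1I → 0 − 1 + 1 = 0
C3: 1C, 1H, 1F, 1Cl → 0 − 1 + 1 + 1 = +1
The most reduced carbon is C2 at 0.

C2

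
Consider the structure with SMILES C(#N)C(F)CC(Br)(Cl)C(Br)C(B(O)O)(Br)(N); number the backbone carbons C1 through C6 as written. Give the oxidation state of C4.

+2

C4 has one bond to C (0), one bond to C (0), one bond to Br (+1), one bond to Cl (+1).
Oxidation state = 0 + 0 + 1 + 1 = +2.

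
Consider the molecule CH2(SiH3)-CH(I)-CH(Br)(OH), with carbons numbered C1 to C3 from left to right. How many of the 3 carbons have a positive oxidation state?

1

Assign +1 per bond to O/N/halogen, −1 per bond to H or an electropositive element, and 0 per bond to carbon. Tallying each carbon:
C1: 1C, 2H, 1Si → 0 − 2 − 1 = -3
C2: 2C, 1H, 1I → 0 − 1 + 1 = 0
C3: 1C, 1H, 1O, 1Br → 0 − 1 + 1 + 1 = +1
1 carbon (C3) meets the condition.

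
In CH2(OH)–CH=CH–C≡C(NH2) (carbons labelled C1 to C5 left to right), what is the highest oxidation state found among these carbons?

Assign +1 per bond to O/N/halogen, −1 per bond to H or an electropositive element, and 0 per bond to carbon. Tallying each carbon:
C1: 1C, 2H, 1O → 0 − 2 + 1 = -1
C2: 3C, 1H → 0 − 1 = -1
C3: 3C, 1H → 0 − 1 = -1
C4: 4C → 0 = 0
C5: 3C, 1N → 0 + 1 = +1
The highest value is +1.

+1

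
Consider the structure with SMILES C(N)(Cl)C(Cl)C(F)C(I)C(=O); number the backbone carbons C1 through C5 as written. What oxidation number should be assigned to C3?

Each bond to a more electronegative atom (O, N, halogen) counts +1, each bond to a less electronegative atom (H, metal, B, Si) counts −1, and each C–C bond counts 0.
C3 has one bond to C (0), one bond to C (0), one bond to H (-1), one bond to F (+1).
Oxidation state = 0 + 0 − 1 + 1 = 0.

0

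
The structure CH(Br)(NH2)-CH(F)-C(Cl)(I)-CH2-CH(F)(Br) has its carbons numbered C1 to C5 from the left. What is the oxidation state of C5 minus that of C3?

-1

C5: 1C, 1H, 1F, 1Br → 0 − 1 + 1 + 1 = +1
C3: 2C, 1Cl, 1I → 0 + 1 + 1 = +2
Difference: +1 − (+2) = -1.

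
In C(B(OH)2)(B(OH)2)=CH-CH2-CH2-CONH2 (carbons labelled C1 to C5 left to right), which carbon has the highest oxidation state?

C5

Bonds to more-electronegative neighbours contribute +1 each, bonds to H or metals contribute −1 each, and C–C bonds contribute 0. Tallying each carbon:
C1: 2C, 2B → 0 − 2 = -2
C2: 3C, 1H → 0 − 1 = -1
C3: 2C, 2H → 0 − 2 = -2
C4: 2C, 2H → 0 − 2 = -2
C5: 1C, 2O, 1N → 0 + 2 + 1 = +3
The most oxidised carbon is C5 at +3.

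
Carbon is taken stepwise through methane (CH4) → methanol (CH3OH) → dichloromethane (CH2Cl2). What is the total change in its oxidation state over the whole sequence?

+4

Carbon oxidation states along the series — methane: -4, methanol: -2, dichloromethane: 0.
Net change = 0 − (-4) = +4.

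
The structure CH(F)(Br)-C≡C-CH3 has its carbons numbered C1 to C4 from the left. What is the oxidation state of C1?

+1

Assign +1 per bond to O/N/halogen, −1 per bond to H or an electropositive element, and 0 per bond to carbon.
C1 has one bond to C (0), one bond to H (-1), one bond to F (+1), one bond to Br (+1).
Oxidation state = 0 − 1 + 1 + 1 = +1.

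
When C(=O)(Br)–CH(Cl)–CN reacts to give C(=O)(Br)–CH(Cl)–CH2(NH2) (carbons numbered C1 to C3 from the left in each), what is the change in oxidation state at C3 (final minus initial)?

Before: C3 has 1 bond to C, 3 bonds to N → oxidation state +3.
After: C3 has 1 bond to C, 2 bonds to H, 1 bond to N → oxidation state -1.
Δ = -1 − (+3) = -4, so this is a reduction at C3.

-4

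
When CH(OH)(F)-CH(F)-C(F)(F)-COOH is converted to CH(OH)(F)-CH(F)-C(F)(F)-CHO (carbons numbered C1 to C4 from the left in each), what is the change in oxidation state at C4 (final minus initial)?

Before: C4 has 1 bond to C, 3 bonds to O → oxidation state +3.
After: C4 has 1 bond to C, 1 bond to H, 2 bonds to O → oxidation state +1.
Δ = +1 − (+3) = -2, so this is a reduction at C4.

-2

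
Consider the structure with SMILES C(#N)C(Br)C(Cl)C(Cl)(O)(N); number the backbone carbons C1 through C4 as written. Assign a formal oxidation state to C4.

Each bond to a more electronegative atom (O, N, halogen) counts +1, each bond to a less electronegative atom (H, metal, B, Si) counts −1, and each C–C bond counts 0.
C4 has one bond to C (0), one bond to Cl (+1), one bond to O (+1), one bond to N (+1).
Oxidation state = 0 + 1 + 1 + 1 = +3.

+3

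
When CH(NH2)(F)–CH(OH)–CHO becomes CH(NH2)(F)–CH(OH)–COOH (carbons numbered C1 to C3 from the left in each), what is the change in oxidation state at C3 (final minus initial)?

+2

Before: C3 has 1 bond to C, 1 bond to H, 2 bonds to O → oxidation state +1.
After: C3 has 1 bond to C, 3 bonds to O → oxidation state +3.
Δ = +3 − (+1) = +2, so this is an oxidation at C3.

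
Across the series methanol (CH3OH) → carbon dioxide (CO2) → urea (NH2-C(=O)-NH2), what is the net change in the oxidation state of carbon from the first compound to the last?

+6

Carbon oxidation states along the series — methanol: -2, carbon dioxide: +4, urea: +4.
Net change = +4 − (-2) = +6.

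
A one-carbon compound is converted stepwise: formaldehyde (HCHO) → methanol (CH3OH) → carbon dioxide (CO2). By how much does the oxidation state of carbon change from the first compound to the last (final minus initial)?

Carbon oxidation states along the series — formaldehyde: 0, methanol: -2, carbon dioxide: +4.
Net change = +4 − (0) = +4.

+4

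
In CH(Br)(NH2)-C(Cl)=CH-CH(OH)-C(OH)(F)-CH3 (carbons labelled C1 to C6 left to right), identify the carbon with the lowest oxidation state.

Tallying each carbon's bonds:
C1: 1C, 1H, 1N, 1Br → 0 − 1 + 1 + 1 = +1
C2: 3C, 1Cl → 0 + 1 = +1
C3: 3C, 1H → 0 − 1 = -1
C4: 2C, 1H, 1O → 0 − 1 + 1 = 0
C5: 2C, 1O, 1F → 0 + 1 + 1 = +2
C6: 1C, 3H → 0 − 3 = -3
The most reduced carbon is C6 at -3.

C6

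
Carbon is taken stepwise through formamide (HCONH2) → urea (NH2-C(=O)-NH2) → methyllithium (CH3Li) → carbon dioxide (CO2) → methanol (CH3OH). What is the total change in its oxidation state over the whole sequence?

Carbon oxidation states along the series — formamide: +2, urea: +4, methyllithium: -4, carbon dioxide: +4, methanol: -2.
Net change = -2 − (+2) = -4.

-4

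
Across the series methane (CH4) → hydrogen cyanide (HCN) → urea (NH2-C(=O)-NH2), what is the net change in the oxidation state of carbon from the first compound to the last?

+8

Carbon oxidation states along the series — methane: -4, hydrogen cyanide: +2, urea: +4.
Net change = +4 − (-4) = +8.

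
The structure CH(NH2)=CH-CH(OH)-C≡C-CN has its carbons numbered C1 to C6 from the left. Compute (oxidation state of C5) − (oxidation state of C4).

0

C5: 4C → 0 = 0
C4: 4C → 0 = 0
Difference: 0 − (0) = 0.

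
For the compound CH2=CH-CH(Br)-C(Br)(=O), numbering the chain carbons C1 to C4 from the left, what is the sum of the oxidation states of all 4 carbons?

Tallying each carbon's bonds:
C1: 2C, 2H → 0 − 2 = -2
C2: 3C, 1H → 0 − 1 = -1
C3: 2C, 1H, 1Br → 0 − 1 + 1 = 0
C4: 1C, 2O, 1Br → 0 + 2 + 1 = +3
Sum = -2 − 1 + 0 + 3 = 0.

0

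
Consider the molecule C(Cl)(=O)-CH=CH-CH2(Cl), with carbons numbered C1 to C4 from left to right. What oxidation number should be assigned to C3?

C3 has a double bond to C (2×0 = 0), one bond to C (0), one bond to H (-1).
Oxidation state = 0 + 0 − 1 = -1.

-1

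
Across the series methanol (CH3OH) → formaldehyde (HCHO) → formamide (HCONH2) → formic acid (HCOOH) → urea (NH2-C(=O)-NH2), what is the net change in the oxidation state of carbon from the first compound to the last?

Carbon oxidation states along the series — methanol: -2, formaldehyde: 0, formamide: +2, formic acid: +2, urea: +4.
Net change = +4 − (-2) = +6.

+6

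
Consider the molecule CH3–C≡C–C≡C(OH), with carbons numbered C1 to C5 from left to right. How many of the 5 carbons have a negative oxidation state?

Tallying each carbon's bonds:
C1: 1C, 3H → 0 − 3 = -3
C2: 4C → 0 = 0
C3: 4C → 0 = 0
C4: 4C → 0 = 0
C5: 3C, 1O → 0 + 1 = +1
1 carbon (C1) meets the condition.

1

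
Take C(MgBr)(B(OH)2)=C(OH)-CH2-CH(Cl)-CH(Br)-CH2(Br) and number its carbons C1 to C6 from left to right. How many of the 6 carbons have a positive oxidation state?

1

Tallying each carbon's bonds:
C1: 2C, 1Mg, 1B → 0 − 1 − 1 = -2
C2: 3C, 1O → 0 + 1 = +1
C3: 2C, 2H → 0 − 2 = -2
C4: 2C, 1H, 1Cl → 0 − 1 + 1 = 0
C5: 2C, 1H, 1Br → 0 − 1 + 1 = 0
C6: 1C, 2H, 1Br → 0 − 2 + 1 = -1
1 carbon (C2) meets the condition.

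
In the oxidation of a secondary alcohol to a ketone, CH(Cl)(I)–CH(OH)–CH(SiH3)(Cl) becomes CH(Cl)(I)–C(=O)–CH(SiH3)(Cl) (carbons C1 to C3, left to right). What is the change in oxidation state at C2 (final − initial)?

+2

Before: C2 has 2 bonds to C, 1 bond to H, 1 bond to O → oxidation state 0.
After: C2 has 2 bonds to C, 2 bonds to O → oxidation state +2.
Δ = +2 − (0) = +2, so this is an oxidation at C2.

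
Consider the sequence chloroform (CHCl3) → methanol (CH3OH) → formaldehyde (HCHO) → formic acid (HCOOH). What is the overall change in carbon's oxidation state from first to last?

0

Carbon oxidation states along the series — chloroform: +2, methanol: -2, formaldehyde: 0, formic acid: +2.
Net change = +2 − (+2) = 0.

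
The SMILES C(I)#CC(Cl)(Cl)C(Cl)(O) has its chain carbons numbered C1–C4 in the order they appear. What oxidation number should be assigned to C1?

Count +1 for every bond to an atom more electronegative than carbon and −1 for every bond to one less electronegative; C–C bonds are 0.
C1 has a triple bond to C (3×0 = 0), one bond to I (+1).
Oxidation state = 0 + 1 = +1.

+1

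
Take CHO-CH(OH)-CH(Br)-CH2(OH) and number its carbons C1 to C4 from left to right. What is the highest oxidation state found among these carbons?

+1

Tallying each carbon's bonds:
C1: 1C, 1H, 2O → 0 − 1 + 2 = +1
C2: 2C, 1H, 1O → 0 − 1 + 1 = 0
C3: 2C, 1H, 1Br → 0 − 1 + 1 = 0
C4: 1C, 2H, 1O → 0 − 2 + 1 = -1
The highest value is +1.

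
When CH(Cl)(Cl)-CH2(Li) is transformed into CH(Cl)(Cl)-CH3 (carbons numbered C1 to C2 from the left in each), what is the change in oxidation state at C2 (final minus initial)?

0

Before: C2 has 1 bond to C, 2 bonds to H, 1 bond to Li → oxidation state -3.
After: C2 has 1 bond to C, 3 bonds to H → oxidation state -3.
Δ = -3 − (-3) = 0, so no net redox change at C2.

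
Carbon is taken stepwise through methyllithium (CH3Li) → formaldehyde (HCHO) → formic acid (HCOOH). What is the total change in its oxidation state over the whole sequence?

+6

Carbon oxidation states along the series — methyllithium: -4, formaldehyde: 0, formic acid: +2.
Net change = +2 − (-4) = +6.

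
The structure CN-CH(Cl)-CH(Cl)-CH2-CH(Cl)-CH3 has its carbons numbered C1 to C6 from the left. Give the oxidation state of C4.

-2

C4 has one bond to C (0), one bond to C (0), one bond to H (-1), one bond to H (-1).
Oxidation state = 0 + 0 − 1 − 1 = -2.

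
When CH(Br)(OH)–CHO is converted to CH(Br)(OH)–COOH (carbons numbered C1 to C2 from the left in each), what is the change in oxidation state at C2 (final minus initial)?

Before: C2 has 1 bond to C, 1 bond to H, 2 bonds to O → oxidation state +1.
After: C2 has 1 bond to C, 3 bonds to O → oxidation state +3.
Δ = +3 − (+1) = +2, so this is an oxidation at C2.

+2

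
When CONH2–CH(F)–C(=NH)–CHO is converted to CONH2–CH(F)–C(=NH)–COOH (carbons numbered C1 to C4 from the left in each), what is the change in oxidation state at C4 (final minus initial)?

Before: C4 has 1 bond to C, 1 bond to H, 2 bonds to O → oxidation state +1.
After: C4 has 1 bond to C, 3 bonds to O → oxidation state +3.
Δ = +3 − (+1) = +2, so this is an oxidation at C4.

+2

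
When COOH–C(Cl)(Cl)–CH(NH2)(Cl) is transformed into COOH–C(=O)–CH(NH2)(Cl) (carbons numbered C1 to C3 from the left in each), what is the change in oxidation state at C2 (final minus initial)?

0

Before: C2 has 2 bonds to C, 2 bonds to Cl → oxidation state +2.
After: C2 has 2 bonds to C, 2 bonds to O → oxidation state +2.
Δ = +2 − (+2) = 0, so no net redox change at C2.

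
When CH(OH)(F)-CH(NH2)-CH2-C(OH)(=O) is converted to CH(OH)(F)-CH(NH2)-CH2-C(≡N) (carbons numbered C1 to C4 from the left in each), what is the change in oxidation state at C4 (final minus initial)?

Before: C4 has 1 bond to C, 3 bonds to O → oxidation state +3.
After: C4 has 1 bond to C, 3 bonds to N → oxidation state +3.
Δ = +3 − (+3) = 0, so no net redox change at C4.

0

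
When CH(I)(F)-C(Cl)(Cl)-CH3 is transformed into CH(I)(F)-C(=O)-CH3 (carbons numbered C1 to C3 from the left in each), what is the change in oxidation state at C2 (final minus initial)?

0

Before: C2 has 2 bonds to C, 2 bonds to Cl → oxidation state +2.
After: C2 has 2 bonds to C, 2 bonds to O → oxidation state +2.
Δ = +2 − (+2) = 0, so no net redox change at C2.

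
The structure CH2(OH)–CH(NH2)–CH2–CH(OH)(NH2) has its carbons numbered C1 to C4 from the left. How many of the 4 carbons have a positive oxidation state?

Count +1 for every bond to an atom more electronegative than carbon and −1 for every bond to one less electronegative; C–C bonds are 0. Tallying each carbon:
C1: 1C, 2H, 1O → 0 − 2 + 1 = -1
C2: 2C, 1H, 1N → 0 − 1 + 1 = 0
C3: 2C, 2H → 0 − 2 = -2
C4: 1C, 1H, 1O, 1N → 0 − 1 + 1 + 1 = +1
1 carbon (C4) meets the condition.

1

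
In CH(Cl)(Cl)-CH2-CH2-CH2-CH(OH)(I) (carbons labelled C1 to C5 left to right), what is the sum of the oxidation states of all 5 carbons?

Tallying each carbon's bonds:
C1: 1C, 1H, 2Cl → 0 − 1 + 2 = +1
C2: 2C, 2H → 0 − 2 = -2
C3: 2C, 2H → 0 − 2 = -2
C4: 2C, 2H → 0 − 2 = -2
C5: 1C, 1H, 1O, 1I → 0 − 1 + 1 + 1 = +1
Sum = +1 − 2 − 2 − 2 + 1 = -4.

-4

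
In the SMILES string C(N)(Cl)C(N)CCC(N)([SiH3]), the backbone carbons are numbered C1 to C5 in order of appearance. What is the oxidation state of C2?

0

C2 has one bond to C (0), one bond to C (0), one bond to H (-1), one bond to N (+1).
Oxidation state = 0 + 0 − 1 + 1 = 0.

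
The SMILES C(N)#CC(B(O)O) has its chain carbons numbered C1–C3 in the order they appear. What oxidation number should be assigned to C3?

Count +1 for every bond to an atom more electronegative than carbon and −1 for every bond to one less electronegative; C–C bonds are 0.
C3 has one bond to C (0), one bond to B (-1), one bond to H (-1), one bond to H (-1).
Oxidation state = 0 − 1 − 1 − 1 = -3.

-3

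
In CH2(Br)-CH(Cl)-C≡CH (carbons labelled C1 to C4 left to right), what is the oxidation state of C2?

0

Each bond to a more electronegative atom (O, N, halogen) counts +1, each bond to a less electronegative atom (H, metal, B, Si) counts −1, and each C–C bond counts 0.
C2 has one bond to C (0), one bond to C (0), one bond to Cl (+1), one bond to H (-1).
Oxidation state = 0 + 0 + 1 − 1 = 0.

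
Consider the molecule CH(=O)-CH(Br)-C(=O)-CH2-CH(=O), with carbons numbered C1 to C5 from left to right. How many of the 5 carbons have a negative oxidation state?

Tallying each carbon's bonds:
C1: 1C, 1H, 2O → 0 − 1 + 2 = +1
C2: 2C, 1H, 1Br → 0 − 1 + 1 = 0
C3: 2C, 2O → 0 + 2 = +2
C4: 2C, 2H → 0 − 2 = -2
C5: 1C, 1H, 2O → 0 − 1 + 2 = +1
1 carbon (C4) meets the condition.

1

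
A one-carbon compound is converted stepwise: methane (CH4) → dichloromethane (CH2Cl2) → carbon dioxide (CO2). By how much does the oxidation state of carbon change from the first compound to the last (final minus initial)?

Carbon oxidation states along the series — methane: -4, dichloromethane: 0, carbon dioxide: +4.
Net change = +4 − (-4) = +8.

+8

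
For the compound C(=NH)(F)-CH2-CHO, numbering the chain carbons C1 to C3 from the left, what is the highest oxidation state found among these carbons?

Tallying each carbon's bonds:
C1: 1C, 2N, 1F → 0 + 2 + 1 = +3
C2: 2C, 2H → 0 − 2 = -2
C3: 1C, 1H, 2O → 0 − 1 + 2 = +1
The highest value is +3.

+3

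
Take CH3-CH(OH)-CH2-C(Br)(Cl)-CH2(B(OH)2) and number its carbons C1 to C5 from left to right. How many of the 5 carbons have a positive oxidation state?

1

Each bond to a more electronegative atom (O, N, halogen) counts +1, each bond to a less electronegative atom (H, metal, B, Si) counts −1, and each C–C bond counts 0. Tallying each carbon:
C1: 1C, 3H → 0 − 3 = -3
C2: 2C, 1H, 1O → 0 − 1 + 1 = 0
C3: 2C, 2H → 0 − 2 = -2
C4: 2C, 1Cl, 1Br → 0 + 1 + 1 = +2
C5: 1C, 2H, 1B → 0 − 2 − 1 = -3
1 carbon (C4) meets the condition.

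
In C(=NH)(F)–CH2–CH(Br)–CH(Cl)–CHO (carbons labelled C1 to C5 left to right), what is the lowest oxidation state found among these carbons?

Count +1 for every bond to an atom more electronegative than carbon and −1 for every bond to one less electronegative; C–C bonds are 0. Tallying each carbon:
C1: 1C, 2N, 1F → 0 + 2 + 1 = +3
C2: 2C, 2H → 0 − 2 = -2
C3: 2C, 1H, 1Br → 0 − 1 + 1 = 0
C4: 2C, 1H, 1Cl → 0 − 1 + 1 = 0
C5: 1C, 1H, 2O → 0 − 1 + 2 = +1
The lowest value is -2.

-2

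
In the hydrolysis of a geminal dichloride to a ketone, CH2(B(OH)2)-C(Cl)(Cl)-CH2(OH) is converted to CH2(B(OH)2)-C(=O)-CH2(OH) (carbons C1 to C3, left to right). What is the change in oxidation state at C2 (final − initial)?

0

Before: C2 has 2 bonds to C, 2 bonds to Cl → oxidation state +2.
After: C2 has 2 bonds to C, 2 bonds to O → oxidation state +2.
Δ = +2 − (+2) = 0, so no net redox change at C2.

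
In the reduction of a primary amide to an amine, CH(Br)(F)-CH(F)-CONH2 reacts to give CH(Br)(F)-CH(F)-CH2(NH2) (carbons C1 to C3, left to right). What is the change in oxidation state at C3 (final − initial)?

Before: C3 has 1 bond to C, 2 bonds to O, 1 bond to N → oxidation state +3.
After: C3 has 1 bond to C, 2 bonds to H, 1 bond to N → oxidation state -1.
Δ = -1 − (+3) = -4, so this is a reduction at C3.

-4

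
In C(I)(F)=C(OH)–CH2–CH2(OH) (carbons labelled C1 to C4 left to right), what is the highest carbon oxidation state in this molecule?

Assign +1 per bond to O/N/halogen, −1 per bond to H or an electropositive element, and 0 per bond to carbon. Tallying each carbon:
C1: 2C, 1F, 1I → 0 + 1 + 1 = +2
C2: 3C, 1O → 0 + 1 = +1
C3: 2C, 2H → 0 − 2 = -2
C4: 1C, 2H, 1O → 0 − 2 + 1 = -1
The highest value is +2.

+2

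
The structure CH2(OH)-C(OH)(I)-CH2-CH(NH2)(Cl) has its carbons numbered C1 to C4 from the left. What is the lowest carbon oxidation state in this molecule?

Tallying each carbon's bonds:
C1: 1C, 2H, 1O → 0 − 2 + 1 = -1
C2: 2C, 1O, 1I → 0 + 1 + 1 = +2
C3: 2C, 2H → 0 − 2 = -2
C4: 1C, 1H, 1N, 1Cl → 0 − 1 + 1 + 1 = +1
The lowest value is -2.

-2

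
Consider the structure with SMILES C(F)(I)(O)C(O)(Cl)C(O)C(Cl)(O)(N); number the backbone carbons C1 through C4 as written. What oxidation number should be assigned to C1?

+3

C1 has one bond to C (0), one bond to F (+1), one bond to I (+1), one bond to O (+1).
Oxidation state = 0 + 1 + 1 + 1 = +3.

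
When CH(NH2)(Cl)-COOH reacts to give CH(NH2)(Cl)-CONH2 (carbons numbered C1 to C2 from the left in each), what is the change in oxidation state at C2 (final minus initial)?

0

Before: C2 has 1 bond to C, 3 bonds to O → oxidation state +3.
After: C2 has 1 bond to C, 2 bonds to O, 1 bond to N → oxidation state +3.
Δ = +3 − (+3) = 0, so no net redox change at C2.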